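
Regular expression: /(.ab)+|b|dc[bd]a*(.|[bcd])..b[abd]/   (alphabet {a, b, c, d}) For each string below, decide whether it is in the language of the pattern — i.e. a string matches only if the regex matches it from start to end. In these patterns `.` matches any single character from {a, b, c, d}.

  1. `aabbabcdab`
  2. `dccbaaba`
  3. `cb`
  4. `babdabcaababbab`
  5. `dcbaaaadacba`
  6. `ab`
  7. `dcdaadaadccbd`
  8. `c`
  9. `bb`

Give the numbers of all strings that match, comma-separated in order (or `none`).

1. `aabbabcdab` → no match
2. `dccbaaba` → no match
3. `cb` → no match
4 → no match
5. `dcbaaaadacba` → match
6. `ab` → no match
7 → no match
8. `c` → no match
9. `bb` → no match

5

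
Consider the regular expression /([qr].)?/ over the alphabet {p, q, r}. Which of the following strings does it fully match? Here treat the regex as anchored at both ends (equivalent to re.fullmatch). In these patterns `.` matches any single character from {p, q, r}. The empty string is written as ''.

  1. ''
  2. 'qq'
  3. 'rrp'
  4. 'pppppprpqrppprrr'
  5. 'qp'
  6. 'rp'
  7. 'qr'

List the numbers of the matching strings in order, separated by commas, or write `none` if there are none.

1, 2, 5, 6, 7

1 → match
2 → match
3 → no match
4 → no match
5 → match
6 → match
7 → match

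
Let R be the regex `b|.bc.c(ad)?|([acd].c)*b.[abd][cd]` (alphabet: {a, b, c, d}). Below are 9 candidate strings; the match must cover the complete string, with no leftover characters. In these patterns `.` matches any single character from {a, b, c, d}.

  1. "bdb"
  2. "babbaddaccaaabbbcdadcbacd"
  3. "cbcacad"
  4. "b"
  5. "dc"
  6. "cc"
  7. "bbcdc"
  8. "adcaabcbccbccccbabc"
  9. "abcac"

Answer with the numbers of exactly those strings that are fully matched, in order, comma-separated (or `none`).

1 → no match
2 → no match
3 → match
4 → match
5 → no match
6 → no match
7 → match
8 → no match
9 → match

3, 4, 7, 9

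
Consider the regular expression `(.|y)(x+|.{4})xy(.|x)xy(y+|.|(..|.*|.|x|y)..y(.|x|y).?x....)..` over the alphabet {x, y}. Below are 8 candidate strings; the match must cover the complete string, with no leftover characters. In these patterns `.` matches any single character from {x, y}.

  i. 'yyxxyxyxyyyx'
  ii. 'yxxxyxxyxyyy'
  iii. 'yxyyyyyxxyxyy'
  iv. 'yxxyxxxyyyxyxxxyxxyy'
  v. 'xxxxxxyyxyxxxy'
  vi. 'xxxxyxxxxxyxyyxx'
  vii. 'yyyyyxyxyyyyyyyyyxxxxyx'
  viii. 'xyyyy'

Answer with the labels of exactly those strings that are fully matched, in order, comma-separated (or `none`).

none

i → no match
ii → no match
iii → no match
iv → no match
v → no match
vi → no match
vii → no match
viii → no match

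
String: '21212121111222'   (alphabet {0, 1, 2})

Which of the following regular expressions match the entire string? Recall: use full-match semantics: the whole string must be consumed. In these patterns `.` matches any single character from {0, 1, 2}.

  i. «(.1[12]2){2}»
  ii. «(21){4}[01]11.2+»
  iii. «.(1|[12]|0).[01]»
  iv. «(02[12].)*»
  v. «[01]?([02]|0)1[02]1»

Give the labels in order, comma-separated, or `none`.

ii

i → no match
ii → match
iii → no match
iv → no match
v → no match — must end with '1'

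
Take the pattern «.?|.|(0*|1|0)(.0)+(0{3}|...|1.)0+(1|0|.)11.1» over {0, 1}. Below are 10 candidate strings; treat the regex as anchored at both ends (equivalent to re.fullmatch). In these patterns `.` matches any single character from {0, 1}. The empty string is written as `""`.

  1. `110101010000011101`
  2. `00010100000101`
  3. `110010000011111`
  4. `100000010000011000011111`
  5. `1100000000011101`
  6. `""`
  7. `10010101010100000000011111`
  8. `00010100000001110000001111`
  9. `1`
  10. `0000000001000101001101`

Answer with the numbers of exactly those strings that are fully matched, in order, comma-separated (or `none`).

1, 3, 4, 5, 6, 7, 8, 9, 10

1 → match
2 → no match
3 → match
4 → match
5 → match
6 → match
7 → match
8 → match
9 → match
10 → match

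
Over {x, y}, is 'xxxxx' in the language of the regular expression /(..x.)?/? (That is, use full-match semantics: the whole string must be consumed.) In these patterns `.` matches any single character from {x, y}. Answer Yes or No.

No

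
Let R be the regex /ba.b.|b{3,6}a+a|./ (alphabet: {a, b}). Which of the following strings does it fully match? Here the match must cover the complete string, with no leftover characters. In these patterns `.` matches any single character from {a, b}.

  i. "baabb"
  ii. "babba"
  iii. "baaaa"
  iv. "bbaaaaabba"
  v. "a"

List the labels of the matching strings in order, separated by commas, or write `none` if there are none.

i → match
ii → match
iii → no match
iv → no match
v → match

i, ii, v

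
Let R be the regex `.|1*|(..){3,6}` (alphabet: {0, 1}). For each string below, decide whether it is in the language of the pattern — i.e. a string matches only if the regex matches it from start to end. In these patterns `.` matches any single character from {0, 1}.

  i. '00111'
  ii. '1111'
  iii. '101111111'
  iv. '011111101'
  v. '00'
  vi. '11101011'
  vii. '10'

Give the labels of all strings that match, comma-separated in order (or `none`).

i → no match
ii → match
iii → no match
iv → no match
v → no match
vi → match
vii → no match

ii, vi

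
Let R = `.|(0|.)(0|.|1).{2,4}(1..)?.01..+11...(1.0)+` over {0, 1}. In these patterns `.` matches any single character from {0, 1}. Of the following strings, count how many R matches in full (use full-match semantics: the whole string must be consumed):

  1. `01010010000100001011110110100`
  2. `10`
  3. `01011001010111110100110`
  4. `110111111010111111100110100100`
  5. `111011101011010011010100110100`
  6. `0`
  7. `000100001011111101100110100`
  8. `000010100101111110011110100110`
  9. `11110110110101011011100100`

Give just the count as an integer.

8

1 → match
2. `10` → no match
3 → match
4 → match
5 → match
6. `0` → match
7 → match
8 → match
9 → match
Total matched: 8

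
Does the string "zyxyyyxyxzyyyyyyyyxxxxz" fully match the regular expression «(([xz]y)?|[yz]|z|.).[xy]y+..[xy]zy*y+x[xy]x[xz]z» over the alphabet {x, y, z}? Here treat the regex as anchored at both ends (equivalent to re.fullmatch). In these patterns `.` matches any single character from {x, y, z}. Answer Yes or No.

Yes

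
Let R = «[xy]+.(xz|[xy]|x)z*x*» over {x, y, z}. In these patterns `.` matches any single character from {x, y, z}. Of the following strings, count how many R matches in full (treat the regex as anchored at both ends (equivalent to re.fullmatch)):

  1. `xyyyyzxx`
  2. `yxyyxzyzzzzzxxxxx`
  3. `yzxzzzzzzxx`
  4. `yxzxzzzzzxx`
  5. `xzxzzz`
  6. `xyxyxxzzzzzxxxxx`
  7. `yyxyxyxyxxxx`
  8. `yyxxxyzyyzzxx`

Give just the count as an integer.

7

1 → match
2 → match
3 → match
4 → match
5 → match
6 → match
7 → match
8 → no match
Total matched: 7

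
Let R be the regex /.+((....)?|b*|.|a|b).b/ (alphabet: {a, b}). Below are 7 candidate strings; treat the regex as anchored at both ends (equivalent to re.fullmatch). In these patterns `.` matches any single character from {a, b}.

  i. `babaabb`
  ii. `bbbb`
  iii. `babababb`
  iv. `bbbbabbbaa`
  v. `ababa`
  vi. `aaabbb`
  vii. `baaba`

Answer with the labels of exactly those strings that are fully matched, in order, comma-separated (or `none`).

i, ii, iii, vi

i → match
ii → match
iii → match
iv → no match — must end with `b`
v → no match — must end with `b`
vi → match
vii → no match — must end with `b`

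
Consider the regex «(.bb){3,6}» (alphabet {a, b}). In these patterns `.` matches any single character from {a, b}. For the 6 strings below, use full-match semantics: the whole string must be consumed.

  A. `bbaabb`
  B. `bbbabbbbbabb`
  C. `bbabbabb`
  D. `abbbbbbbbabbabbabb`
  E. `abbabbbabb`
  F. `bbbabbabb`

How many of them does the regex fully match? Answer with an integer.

A → no match
B → match
C → no match
D → match
E → no match
F → match
Total matched: 3

3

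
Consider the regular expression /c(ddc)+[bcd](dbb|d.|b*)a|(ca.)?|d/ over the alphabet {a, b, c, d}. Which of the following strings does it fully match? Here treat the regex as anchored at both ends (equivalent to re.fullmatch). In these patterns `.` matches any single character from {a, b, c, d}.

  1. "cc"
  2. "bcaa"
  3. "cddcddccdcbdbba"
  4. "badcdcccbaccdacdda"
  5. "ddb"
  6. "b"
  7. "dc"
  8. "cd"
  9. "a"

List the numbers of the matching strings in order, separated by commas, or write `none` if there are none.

1. "cc" → no match
2. "bcaa" → no match
3 → no match
4 → no match
5. "ddb" → no match
6. "b" → no match
7. "dc" → no match
8. "cd" → no match
9. "a" → no match

none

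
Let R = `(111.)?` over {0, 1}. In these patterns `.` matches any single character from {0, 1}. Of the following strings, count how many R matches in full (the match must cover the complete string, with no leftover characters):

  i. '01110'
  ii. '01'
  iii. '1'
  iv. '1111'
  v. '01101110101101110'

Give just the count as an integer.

1

i. '01110' → no match
ii. '01' → no match
iii. '1' → no match
iv. '1111' → match
v → no match
Total matched: 1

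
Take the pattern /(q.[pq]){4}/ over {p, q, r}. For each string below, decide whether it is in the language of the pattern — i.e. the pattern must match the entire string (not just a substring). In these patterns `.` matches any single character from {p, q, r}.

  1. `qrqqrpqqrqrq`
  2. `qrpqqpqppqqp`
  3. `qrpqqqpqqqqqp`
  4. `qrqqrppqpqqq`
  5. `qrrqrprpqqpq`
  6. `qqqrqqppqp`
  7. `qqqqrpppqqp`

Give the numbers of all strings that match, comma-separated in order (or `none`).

2

1 → no match
2 → match
3 → no match
4 → no match
5 → no match
6 → no match
7 → no match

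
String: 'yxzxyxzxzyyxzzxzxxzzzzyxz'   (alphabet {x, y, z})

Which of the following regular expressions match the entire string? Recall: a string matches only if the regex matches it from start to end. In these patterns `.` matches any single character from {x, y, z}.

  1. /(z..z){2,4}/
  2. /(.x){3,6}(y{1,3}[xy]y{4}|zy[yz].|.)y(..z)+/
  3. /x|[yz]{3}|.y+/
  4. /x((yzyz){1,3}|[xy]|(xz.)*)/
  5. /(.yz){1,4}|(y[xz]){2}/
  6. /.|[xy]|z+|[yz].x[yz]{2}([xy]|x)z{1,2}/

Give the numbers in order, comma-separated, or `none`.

2

1 → no match — must start with 'z'
2 → match
3 → no match
4 → no match — must start with 'x'
5 → no match
6 → no match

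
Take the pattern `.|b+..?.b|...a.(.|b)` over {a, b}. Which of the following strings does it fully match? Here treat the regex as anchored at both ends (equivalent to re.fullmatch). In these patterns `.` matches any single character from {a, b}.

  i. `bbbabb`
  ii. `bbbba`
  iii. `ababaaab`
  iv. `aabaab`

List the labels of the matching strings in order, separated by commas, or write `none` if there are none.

i, iv

i → match
ii → no match
iii → no match
iv → match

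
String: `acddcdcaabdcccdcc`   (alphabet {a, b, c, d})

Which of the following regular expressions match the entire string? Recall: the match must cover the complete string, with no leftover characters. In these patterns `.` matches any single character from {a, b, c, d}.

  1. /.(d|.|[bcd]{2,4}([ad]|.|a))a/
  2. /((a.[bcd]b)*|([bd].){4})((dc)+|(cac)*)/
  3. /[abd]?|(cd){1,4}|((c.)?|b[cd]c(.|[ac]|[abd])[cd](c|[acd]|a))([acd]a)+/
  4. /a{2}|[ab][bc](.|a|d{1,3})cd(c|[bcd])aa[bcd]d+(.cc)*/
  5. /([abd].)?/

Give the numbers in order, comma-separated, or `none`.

1 → no match — must end with `a`
2 → no match
3 → no match
4 → match
5 → no match

4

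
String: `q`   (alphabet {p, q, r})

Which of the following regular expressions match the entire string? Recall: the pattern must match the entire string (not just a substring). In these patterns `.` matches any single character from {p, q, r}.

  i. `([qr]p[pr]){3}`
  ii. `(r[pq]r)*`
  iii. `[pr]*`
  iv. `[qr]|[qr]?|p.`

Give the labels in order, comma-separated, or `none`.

iv

i → no match
ii → no match
iii → no match
iv → match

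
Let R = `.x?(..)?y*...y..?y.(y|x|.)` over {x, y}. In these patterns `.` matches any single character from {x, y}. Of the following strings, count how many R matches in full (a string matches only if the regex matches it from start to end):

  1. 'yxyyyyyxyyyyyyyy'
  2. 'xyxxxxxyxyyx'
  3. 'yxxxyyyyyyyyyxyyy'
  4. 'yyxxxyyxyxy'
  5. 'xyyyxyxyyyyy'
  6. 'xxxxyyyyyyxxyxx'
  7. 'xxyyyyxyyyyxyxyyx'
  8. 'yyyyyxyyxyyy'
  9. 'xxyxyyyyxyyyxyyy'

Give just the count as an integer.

1 → match
2. 'xyxxxxxyxyyx' → no match
3 → match
4. 'yyxxxyyxyxy' → match
5. 'xyyyxyxyyyyy' → match
6 → match
7 → no match
8. 'yyyyyxyyxyyy' → match
9 → match
Total matched: 7

7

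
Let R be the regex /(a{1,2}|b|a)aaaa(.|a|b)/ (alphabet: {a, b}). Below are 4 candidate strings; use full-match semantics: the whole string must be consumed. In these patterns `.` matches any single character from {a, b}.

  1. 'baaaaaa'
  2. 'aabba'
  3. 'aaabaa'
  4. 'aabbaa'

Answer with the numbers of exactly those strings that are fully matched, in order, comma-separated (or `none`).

none

1 → no match
2 → no match
3 → no match
4 → no match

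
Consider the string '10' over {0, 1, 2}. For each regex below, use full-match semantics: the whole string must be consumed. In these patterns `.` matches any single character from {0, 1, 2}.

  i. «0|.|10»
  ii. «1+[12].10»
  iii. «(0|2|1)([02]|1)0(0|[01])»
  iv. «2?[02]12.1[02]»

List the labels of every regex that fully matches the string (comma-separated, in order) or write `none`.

i

i → match
ii → no match
iii → no match
iv → no match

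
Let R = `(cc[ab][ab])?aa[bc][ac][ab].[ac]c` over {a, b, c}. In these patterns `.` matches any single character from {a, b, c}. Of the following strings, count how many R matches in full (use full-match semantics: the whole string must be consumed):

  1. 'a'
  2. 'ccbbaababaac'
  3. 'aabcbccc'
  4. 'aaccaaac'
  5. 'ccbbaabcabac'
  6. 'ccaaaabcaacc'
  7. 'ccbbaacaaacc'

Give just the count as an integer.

6

1 → no match — must end with 'c'
2 → match
3 → match
4 → match
5 → match
6 → match
7 → match
Total matched: 6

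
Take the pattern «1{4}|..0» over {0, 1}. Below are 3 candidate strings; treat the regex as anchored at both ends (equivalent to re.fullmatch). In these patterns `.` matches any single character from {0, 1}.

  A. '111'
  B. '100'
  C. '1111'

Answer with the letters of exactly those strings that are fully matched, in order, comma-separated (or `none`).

B, C

A → no match
B → match
C → match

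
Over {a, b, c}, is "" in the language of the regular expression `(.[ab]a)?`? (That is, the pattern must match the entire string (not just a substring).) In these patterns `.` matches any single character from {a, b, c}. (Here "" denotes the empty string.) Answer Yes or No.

Yes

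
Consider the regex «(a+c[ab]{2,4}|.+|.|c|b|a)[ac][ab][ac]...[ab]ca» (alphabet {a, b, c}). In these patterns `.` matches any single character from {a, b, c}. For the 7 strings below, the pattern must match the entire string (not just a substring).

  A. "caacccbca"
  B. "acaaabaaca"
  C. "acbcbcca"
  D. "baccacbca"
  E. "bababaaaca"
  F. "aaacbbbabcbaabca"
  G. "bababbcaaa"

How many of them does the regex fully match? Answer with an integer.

3

A → no match
B → match
C → no match
D → no match
E → match
F → match
G → no match — must end with "ca"
Total matched: 3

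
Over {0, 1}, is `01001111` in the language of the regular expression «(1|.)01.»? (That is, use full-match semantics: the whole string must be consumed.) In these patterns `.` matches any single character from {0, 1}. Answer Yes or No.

No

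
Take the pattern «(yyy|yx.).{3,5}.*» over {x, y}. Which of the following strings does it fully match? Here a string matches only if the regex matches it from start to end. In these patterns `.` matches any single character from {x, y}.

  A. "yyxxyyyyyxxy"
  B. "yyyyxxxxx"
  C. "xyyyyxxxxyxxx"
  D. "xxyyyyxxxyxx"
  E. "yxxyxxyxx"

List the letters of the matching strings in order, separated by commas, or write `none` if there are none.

A → no match
B → match
C → no match
D → no match
E → match

B, E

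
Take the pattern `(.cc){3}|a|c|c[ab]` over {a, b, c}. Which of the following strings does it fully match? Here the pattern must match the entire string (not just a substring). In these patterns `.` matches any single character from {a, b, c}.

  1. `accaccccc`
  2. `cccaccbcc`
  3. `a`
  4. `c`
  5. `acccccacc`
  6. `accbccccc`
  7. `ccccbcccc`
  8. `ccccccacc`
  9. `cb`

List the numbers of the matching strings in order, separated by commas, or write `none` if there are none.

1 → match
2 → match
3 → match
4 → match
5 → match
6 → match
7 → no match
8 → match
9 → match

1, 2, 3, 4, 5, 6, 8, 9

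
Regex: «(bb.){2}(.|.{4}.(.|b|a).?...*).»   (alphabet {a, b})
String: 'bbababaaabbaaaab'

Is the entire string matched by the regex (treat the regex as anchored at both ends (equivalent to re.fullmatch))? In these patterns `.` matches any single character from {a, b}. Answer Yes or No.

No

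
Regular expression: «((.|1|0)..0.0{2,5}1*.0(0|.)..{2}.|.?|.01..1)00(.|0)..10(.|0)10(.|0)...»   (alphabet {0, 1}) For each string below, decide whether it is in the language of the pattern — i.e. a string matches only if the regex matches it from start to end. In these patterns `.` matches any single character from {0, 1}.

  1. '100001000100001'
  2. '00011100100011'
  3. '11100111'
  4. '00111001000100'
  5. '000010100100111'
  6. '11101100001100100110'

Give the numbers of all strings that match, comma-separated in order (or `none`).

1 → no match
2 → match
3 → no match
4 → no match
5 → match
6 → no match

2, 5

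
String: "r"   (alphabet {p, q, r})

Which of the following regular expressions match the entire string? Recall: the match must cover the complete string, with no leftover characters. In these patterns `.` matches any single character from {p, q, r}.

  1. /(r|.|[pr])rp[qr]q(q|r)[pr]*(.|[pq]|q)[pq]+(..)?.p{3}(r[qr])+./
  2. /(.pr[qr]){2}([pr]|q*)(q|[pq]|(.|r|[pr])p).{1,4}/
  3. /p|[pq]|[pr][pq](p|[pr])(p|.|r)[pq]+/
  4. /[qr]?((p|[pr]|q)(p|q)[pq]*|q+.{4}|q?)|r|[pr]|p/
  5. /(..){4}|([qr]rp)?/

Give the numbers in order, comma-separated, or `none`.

1 → no match
2 → no match
3 → no match
4 → match
5 → no match

4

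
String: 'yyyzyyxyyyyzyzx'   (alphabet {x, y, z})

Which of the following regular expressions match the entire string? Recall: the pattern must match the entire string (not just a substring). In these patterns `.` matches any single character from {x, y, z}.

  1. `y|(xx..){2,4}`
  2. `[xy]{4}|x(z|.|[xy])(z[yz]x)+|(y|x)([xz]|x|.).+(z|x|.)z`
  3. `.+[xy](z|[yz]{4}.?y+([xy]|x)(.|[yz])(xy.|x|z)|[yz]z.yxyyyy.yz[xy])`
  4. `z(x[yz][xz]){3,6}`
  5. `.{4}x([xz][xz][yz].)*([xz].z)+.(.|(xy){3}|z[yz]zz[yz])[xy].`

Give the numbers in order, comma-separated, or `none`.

3

1 → no match
2 → no match
3 → match
4 → no match — must start with 'zx'
5 → no match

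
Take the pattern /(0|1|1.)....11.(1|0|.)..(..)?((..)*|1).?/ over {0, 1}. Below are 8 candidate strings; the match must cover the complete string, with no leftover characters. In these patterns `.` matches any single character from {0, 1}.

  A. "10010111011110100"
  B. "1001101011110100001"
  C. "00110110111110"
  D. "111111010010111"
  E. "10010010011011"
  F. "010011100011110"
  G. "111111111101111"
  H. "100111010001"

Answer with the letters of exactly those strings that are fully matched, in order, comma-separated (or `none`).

A, C, F, G

A → match
B → no match
C → match
D → no match
E → no match
F → match
G → match
H. "100111010001" → no match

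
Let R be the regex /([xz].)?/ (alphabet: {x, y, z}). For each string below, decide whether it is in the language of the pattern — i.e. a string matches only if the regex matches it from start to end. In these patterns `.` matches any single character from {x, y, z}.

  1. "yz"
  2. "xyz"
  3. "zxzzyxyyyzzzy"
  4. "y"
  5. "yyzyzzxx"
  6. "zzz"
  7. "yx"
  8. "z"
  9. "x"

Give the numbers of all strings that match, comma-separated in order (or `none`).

1 → no match
2 → no match
3 → no match
4 → no match
5 → no match
6 → no match
7 → no match
8 → no match
9 → no match

none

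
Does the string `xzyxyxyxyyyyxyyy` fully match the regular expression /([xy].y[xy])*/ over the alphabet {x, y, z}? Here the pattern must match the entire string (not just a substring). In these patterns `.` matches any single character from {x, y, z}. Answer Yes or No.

Yes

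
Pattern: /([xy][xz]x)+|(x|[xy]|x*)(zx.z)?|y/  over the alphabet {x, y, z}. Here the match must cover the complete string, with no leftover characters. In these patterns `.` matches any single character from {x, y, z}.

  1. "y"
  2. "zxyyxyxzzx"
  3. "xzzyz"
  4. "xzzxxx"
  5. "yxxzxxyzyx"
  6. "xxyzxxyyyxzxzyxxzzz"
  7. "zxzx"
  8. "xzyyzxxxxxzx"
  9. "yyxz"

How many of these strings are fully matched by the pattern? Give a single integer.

1

1 → match
2 → no match
3 → no match
4 → no match
5 → no match
6 → no match
7 → no match
8 → no match
9 → no match
Total matched: 1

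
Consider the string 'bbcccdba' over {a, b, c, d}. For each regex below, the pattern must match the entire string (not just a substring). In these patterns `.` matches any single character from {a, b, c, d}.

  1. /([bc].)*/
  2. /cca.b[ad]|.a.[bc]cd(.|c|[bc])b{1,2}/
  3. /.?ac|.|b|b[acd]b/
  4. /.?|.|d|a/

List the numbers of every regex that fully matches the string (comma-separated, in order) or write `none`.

1 → match
2 → no match
3 → no match
4 → no match

1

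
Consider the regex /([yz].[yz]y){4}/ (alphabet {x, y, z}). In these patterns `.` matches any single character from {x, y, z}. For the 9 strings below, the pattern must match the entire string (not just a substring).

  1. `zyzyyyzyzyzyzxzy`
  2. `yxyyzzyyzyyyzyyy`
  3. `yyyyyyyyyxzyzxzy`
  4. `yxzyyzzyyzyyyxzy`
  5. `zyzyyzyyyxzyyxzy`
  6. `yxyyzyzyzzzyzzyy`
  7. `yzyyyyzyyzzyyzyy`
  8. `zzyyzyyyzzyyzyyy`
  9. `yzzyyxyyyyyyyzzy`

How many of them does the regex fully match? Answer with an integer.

1 → match
2 → match
3 → match
4 → match
5 → match
6 → match
7 → match
8 → match
9 → match
Total matched: 9

9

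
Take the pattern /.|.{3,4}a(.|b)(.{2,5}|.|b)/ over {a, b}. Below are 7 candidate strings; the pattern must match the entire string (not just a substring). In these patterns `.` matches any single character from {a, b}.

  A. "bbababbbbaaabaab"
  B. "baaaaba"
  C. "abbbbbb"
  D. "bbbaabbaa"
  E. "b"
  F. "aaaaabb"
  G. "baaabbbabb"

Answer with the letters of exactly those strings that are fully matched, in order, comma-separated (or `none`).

A → no match
B → match
C → no match
D → match
E → match
F → match
G → match

B, D, E, F, G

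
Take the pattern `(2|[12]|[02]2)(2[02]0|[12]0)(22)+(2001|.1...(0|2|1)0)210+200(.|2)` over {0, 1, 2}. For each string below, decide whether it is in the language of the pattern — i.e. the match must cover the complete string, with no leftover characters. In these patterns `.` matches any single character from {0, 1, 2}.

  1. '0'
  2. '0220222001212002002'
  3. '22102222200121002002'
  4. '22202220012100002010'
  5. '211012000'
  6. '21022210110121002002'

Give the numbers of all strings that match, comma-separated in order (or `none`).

3

1 → no match
2 → no match
3 → match
4 → no match
5 → no match
6 → no match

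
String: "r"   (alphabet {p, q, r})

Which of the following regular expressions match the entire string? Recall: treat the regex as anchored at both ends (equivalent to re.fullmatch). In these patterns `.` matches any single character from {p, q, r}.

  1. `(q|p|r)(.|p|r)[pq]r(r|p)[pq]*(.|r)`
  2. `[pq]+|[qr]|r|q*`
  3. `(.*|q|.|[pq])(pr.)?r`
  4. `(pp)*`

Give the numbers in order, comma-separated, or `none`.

2, 3

1 → no match
2 → match
3 → match
4 → no match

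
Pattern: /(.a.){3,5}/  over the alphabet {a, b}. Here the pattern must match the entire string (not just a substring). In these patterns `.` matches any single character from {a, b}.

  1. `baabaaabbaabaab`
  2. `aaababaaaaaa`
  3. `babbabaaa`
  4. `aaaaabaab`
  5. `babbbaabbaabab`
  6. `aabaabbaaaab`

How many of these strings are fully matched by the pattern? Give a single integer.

4

1 → no match
2 → match
3 → match
4 → match
5 → no match
6 → match
Total matched: 4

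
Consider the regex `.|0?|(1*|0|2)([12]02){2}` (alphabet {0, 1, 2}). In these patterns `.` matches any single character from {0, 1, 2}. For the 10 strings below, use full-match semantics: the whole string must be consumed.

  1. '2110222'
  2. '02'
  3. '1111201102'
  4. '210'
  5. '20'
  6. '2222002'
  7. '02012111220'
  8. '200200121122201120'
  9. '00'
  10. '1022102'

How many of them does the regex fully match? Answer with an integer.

0

1 → no match
2 → no match
3 → no match
4 → no match
5 → no match
6 → no match
7 → no match
8 → no match
9 → no match
10 → no match
Total matched: 0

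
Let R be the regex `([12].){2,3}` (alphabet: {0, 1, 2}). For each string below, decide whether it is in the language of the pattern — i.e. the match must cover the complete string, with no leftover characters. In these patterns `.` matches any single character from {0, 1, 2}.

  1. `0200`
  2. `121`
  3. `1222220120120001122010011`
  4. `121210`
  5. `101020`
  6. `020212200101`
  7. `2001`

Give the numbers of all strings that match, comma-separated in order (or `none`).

1 → no match
2 → no match
3 → no match
4 → match
5 → match
6 → no match
7 → no match

4, 5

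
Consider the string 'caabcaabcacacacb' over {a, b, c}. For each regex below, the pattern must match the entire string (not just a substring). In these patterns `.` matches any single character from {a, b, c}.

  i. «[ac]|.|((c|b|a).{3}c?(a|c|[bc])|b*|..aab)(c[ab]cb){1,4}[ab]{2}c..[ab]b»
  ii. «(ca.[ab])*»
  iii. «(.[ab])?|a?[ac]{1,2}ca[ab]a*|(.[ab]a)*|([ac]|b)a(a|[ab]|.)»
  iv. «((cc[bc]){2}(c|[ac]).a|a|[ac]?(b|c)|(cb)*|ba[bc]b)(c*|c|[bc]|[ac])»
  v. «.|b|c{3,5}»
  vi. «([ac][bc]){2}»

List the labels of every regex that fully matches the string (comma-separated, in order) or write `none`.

i → no match
ii → match
iii → no match
iv → no match
v → no match
vi → no match

ii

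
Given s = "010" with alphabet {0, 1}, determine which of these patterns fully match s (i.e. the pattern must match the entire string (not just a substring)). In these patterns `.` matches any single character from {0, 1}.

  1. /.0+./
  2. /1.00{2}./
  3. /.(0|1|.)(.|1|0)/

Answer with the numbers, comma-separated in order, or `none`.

3

1 → no match
2 → no match — must start with "1"
3 → match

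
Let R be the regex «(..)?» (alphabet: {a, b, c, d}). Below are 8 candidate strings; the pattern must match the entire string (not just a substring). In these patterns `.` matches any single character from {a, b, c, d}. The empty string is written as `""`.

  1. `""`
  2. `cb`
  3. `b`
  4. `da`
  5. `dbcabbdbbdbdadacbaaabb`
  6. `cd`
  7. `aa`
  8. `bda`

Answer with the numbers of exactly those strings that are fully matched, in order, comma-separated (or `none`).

1, 2, 4, 6, 7

1. `""` → match
2. `cb` → match
3. `b` → no match
4. `da` → match
5 → no match
6. `cd` → match
7. `aa` → match
8. `bda` → no match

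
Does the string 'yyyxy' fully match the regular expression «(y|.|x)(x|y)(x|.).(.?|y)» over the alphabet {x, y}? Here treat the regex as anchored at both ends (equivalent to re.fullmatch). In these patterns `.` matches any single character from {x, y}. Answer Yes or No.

Yes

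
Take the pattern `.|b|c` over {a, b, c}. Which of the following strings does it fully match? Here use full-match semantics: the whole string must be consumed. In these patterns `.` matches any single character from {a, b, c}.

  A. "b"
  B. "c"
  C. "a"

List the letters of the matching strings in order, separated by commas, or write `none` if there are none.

A. "b" → match
B. "c" → match
C. "a" → match

A, B, C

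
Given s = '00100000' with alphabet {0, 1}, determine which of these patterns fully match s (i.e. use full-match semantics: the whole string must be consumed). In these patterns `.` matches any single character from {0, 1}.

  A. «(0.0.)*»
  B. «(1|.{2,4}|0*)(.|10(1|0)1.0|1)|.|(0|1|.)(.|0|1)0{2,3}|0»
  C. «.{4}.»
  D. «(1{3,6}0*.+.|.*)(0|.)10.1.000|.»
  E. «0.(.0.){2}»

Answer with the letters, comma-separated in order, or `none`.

E

A → no match
B → no match
C → no match
D → no match
E → match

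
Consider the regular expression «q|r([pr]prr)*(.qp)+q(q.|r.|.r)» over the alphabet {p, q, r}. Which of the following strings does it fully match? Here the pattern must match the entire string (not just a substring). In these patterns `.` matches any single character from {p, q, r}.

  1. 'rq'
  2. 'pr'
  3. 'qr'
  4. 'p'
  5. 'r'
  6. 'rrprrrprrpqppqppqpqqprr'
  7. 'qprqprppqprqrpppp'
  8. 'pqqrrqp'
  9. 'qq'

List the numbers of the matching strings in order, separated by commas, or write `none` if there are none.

1 → no match
2 → no match
3 → no match
4 → no match
5 → no match
6 → no match
7 → no match
8 → no match
9 → no match

none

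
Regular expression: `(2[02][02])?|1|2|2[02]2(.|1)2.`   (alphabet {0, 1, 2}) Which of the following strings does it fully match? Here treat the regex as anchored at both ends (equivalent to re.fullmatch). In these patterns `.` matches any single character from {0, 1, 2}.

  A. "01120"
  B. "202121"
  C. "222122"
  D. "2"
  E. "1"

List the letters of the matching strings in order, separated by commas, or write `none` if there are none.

A → no match
B → match
C → match
D → match
E → match

B, C, D, E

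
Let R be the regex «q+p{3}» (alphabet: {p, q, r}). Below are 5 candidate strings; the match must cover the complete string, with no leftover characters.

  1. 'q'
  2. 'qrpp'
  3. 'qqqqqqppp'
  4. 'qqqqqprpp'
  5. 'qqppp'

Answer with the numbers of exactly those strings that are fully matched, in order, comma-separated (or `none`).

3, 5

1 → no match — must end with 'p'
2 → no match
3 → match
4 → no match
5 → match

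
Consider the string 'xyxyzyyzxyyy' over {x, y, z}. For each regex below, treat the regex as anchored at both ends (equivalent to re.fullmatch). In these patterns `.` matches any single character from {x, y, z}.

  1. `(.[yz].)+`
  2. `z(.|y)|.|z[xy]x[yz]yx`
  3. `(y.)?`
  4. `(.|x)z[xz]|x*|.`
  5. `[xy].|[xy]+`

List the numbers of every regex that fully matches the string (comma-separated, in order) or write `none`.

1 → match
2 → no match
3 → no match
4 → no match
5 → no match

1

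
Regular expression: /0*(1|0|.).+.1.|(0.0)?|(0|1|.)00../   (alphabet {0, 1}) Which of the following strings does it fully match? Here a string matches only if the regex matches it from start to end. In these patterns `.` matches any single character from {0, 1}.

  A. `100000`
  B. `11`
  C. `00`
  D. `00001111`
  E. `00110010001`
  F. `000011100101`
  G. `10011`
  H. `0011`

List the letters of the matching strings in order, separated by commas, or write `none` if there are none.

D, G

A → no match
B → no match
C → no match
D → match
E → no match
F → no match
G → match
H → no match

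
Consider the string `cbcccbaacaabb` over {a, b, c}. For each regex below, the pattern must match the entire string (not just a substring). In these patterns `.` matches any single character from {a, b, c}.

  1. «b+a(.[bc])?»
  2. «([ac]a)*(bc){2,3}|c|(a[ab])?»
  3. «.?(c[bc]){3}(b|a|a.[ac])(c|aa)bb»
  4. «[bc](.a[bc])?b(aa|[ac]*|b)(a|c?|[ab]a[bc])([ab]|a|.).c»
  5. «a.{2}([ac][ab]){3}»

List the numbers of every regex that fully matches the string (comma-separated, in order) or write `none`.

1 → no match — must start with `b`
2 → no match
3 → match
4 → no match — must end with `c`
5 → no match — must start with `a`

3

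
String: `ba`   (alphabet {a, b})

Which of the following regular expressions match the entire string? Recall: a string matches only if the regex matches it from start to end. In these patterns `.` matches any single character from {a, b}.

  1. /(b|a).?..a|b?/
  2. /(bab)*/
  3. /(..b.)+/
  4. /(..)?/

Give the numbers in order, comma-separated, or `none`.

1 → no match
2 → no match
3 → no match
4 → match

4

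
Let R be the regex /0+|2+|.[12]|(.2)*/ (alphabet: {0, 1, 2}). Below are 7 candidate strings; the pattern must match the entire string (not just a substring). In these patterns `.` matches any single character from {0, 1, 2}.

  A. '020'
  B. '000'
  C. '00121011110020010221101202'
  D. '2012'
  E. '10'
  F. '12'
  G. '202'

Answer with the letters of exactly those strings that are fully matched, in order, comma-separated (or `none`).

A → no match
B → match
C → no match
D → no match
E → no match
F → match
G → no match

B, F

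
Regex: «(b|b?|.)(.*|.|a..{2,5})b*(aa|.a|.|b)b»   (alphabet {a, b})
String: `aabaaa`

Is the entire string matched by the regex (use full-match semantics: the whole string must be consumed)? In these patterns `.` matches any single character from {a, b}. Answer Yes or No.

No

Every match must end with `b`, but `aabaaa` does not.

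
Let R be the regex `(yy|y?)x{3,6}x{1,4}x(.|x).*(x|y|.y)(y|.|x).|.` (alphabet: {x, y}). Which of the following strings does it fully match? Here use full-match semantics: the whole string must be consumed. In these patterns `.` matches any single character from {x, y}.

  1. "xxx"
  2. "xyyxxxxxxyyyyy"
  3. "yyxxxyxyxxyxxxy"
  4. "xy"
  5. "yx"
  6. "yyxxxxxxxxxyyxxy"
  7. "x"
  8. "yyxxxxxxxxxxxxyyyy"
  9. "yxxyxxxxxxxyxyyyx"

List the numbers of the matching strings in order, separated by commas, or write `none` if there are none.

6, 7, 8

1 → no match
2 → no match
3 → no match
4 → no match
5 → no match
6 → match
7 → match
8 → match
9 → no match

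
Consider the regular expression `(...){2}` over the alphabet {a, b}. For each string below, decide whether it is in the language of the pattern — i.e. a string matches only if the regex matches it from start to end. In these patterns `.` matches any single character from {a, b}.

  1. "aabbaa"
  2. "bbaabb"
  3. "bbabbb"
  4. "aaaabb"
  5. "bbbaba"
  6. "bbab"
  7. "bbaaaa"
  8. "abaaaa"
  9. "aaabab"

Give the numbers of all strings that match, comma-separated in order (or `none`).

1, 2, 3, 4, 5, 7, 8, 9

1. "aabbaa" → match
2. "bbaabb" → match
3. "bbabbb" → match
4. "aaaabb" → match
5. "bbbaba" → match
6. "bbab" → no match
7. "bbaaaa" → match
8. "abaaaa" → match
9. "aaabab" → match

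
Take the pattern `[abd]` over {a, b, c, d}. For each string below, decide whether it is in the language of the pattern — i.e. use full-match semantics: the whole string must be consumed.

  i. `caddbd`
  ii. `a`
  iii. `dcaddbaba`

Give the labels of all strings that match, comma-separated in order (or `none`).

i → no match
ii → match
iii → no match

ii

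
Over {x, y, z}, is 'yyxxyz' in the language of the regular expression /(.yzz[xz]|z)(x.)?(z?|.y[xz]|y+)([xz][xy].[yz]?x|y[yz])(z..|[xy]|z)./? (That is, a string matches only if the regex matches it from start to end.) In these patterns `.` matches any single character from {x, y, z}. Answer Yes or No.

No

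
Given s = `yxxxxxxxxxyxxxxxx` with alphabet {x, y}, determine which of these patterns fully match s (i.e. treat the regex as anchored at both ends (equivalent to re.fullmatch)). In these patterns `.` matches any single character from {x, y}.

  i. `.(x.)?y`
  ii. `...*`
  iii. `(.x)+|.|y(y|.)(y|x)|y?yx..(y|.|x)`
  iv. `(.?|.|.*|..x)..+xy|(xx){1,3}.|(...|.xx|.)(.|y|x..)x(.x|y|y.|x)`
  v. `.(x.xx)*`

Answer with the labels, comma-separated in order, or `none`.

i → no match — must end with `y`
ii → match
iii → no match
iv → no match
v → match

ii, v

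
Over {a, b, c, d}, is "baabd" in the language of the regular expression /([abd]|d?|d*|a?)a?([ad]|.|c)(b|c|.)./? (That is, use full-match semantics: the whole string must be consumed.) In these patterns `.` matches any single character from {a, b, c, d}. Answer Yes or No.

Yes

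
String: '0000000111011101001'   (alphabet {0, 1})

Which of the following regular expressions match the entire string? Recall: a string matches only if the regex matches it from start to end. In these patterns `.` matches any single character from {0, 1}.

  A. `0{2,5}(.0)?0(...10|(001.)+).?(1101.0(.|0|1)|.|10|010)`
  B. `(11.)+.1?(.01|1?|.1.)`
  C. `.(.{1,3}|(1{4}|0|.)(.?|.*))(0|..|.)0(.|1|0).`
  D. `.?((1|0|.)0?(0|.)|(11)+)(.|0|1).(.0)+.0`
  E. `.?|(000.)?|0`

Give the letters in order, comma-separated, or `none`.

A, C

A → match
B → no match — must start with '11'
C → match
D → no match — must end with '0'
E → no match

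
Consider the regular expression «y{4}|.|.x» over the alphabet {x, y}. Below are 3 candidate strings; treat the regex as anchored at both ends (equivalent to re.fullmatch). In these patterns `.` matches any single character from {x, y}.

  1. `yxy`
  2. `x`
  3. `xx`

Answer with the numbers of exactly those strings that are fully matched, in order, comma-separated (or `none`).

1 → no match
2 → match
3 → match

2, 3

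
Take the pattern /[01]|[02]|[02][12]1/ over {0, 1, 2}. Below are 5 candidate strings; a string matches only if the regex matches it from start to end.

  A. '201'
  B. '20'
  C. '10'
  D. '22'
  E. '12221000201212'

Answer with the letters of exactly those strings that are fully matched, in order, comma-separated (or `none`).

none

A → no match
B → no match
C → no match
D → no match
E → no match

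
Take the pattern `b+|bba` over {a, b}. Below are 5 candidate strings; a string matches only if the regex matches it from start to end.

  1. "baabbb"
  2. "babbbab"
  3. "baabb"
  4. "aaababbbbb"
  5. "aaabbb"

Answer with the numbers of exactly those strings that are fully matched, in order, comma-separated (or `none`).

1. "baabbb" → no match
2. "babbbab" → no match
3. "baabb" → no match
4. "aaababbbbb" → no match
5. "aaabbb" → no match

none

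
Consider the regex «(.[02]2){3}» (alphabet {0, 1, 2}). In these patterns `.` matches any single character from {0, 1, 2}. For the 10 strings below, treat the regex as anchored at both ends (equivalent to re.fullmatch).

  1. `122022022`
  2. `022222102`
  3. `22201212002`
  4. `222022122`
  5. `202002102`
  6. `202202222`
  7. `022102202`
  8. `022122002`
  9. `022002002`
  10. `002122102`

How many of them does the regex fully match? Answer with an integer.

1 → match
2 → match
3 → no match
4 → match
5 → match
6 → match
7 → match
8 → match
9 → match
10 → match
Total matched: 9

9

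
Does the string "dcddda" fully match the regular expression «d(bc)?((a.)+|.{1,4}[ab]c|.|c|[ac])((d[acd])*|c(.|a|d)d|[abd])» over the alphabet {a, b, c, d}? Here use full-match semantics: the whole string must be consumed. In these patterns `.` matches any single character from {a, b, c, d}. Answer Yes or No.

Yes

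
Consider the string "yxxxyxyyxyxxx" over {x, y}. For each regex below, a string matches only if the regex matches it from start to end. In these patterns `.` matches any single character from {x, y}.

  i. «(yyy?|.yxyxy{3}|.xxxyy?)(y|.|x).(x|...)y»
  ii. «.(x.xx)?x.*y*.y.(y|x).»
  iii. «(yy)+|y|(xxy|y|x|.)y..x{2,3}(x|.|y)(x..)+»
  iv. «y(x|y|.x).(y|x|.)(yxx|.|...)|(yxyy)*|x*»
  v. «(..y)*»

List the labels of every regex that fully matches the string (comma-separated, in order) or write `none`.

i → no match — must end with "y"
ii → match
iii → no match
iv → no match
v → no match

ii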